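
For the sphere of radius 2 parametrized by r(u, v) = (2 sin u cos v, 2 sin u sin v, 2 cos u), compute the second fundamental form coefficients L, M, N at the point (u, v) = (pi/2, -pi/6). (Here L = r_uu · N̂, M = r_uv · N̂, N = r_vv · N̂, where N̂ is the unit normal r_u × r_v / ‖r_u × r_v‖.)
L = -2;  M = 0;  N = -2

Compute the unit normal N̂(u, v) = (sin(u)^2*cos(v)/Abs(sin(u)), sin(u)^2*sin(v)/Abs(sin(u)), sin(2*u)/(2*Abs(sin(u)))), and the second partials r_uu, r_uv, r_vv. Take dot products:
  L(u, v) = r_uu · N̂ = -2*sin(u)/Abs(sin(u)),
  M(u, v) = r_uv · N̂ = 0,
  N(u, v) = r_vv · N̂ = -2*sin(u)^3/Abs(sin(u)).
Evaluating at (u, v) = (pi/2, -pi/6):
  L = -2, M = 0, N = -2.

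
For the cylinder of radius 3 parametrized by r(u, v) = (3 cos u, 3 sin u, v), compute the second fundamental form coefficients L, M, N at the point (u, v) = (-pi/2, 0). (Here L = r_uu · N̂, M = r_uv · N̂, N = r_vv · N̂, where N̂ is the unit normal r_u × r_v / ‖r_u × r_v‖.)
L = -3;  M = 0;  N = 0

Compute the unit normal N̂(u, v) = (cos(u), sin(u), 0), and the second partials r_uu, r_uv, r_vv. Take dot products:
  L(u, v) = r_uu · N̂ = -3,
  M(u, v) = r_uv · N̂ = 0,
  N(u, v) = r_vv · N̂ = 0.
Evaluating at (u, v) = (-pi/2, 0):
  L = -3, M = 0, N = 0.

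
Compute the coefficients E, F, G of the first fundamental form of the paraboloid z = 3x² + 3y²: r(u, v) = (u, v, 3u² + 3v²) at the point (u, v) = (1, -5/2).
E = 37;  F = -90;  G = 226

Partials: r_u = (1, 0, 6*u), r_v = (0, 1, 6*v). As functions of (u, v):
  E = r_u · r_u = 36*u^2 + 1,
  F = r_u · r_v = 36*u*v,
  G = r_v · r_v = 36*v^2 + 1.
Evaluating at (u, v) = (1, -5/2): E = 37, F = -90, G = 226.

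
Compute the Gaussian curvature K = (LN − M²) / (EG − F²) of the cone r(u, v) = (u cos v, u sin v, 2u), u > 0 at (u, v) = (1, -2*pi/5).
K = 0

Coefficients of the first fundamental form: E = 5, F = 0, G = u^2.
Coefficients of the second fundamental form: L = 0, M = 0, N = 2*sqrt(5)*u^2/(5*Abs(u)).
Assemble K = (LN − M²)/(EG − F²) = 0. At (u, v) = (1, -2*pi/5): K = 0.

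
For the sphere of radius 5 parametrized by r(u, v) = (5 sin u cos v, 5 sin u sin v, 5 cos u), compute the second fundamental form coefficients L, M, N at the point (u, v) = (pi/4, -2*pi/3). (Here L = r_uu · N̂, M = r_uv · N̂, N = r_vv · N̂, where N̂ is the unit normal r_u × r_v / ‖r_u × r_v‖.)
L = -5;  M = 0;  N = -5/2

Compute the unit normal N̂(u, v) = (sin(u)^2*cos(v)/Abs(sin(u)), sin(u)^2*sin(v)/Abs(sin(u)), sin(2*u)/(2*Abs(sin(u)))), and the second partials r_uu, r_uv, r_vv. Take dot products:
  L(u, v) = r_uu · N̂ = -5*sin(u)/Abs(sin(u)),
  M(u, v) = r_uv · N̂ = 0,
  N(u, v) = r_vv · N̂ = -5*sin(u)^3/Abs(sin(u)).
Evaluating at (u, v) = (pi/4, -2*pi/3):
  L = -5, M = 0, N = -5/2.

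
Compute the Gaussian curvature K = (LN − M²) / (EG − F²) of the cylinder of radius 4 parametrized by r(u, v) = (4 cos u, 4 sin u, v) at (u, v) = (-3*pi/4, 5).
K = 0

Coefficients of the first fundamental form: E = 16, F = 0, G = 1.
Coefficients of the second fundamental form: L = -4, M = 0, N = 0.
Assemble K = (LN − M²)/(EG − F²) = 0. At (u, v) = (-3*pi/4, 5): K = 0.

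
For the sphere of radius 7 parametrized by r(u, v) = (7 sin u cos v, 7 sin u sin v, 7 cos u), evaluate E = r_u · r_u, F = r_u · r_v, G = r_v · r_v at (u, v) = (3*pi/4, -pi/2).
E = 49;  F = 0;  G = 49/2

Partials: r_u = (7*cos(u)*cos(v), 7*sin(v)*cos(u), -7*sin(u)), r_v = (-7*sin(u)*sin(v), 7*sin(u)*cos(v), 0). As functions of (u, v):
  E = r_u · r_u = 49,
  F = r_u · r_v = 0,
  G = r_v · r_v = 49*sin(u)^2.
Evaluating at (u, v) = (3*pi/4, -pi/2): E = 49, F = 0, G = 49/2.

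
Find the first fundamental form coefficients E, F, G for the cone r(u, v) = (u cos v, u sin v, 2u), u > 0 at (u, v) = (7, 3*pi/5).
E = 5;  F = 0;  G = 49

Partials: r_u = (cos(v), sin(v), 2), r_v = (-u*sin(v), u*cos(v), 0). As functions of (u, v):
  E = r_u · r_u = 5,
  F = r_u · r_v = 0,
  G = r_v · r_v = u^2.
Evaluating at (u, v) = (7, 3*pi/5): E = 5, F = 0, G = 49.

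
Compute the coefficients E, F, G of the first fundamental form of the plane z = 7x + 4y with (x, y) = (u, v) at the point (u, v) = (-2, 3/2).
E = 50;  F = 28;  G = 17

Partials: r_u = (1, 0, 7), r_v = (0, 1, 4). As functions of (u, v):
  E = r_u · r_u = 50,
  F = r_u · r_v = 28,
  G = r_v · r_v = 17.
Evaluating at (u, v) = (-2, 3/2): E = 50, F = 28, G = 17.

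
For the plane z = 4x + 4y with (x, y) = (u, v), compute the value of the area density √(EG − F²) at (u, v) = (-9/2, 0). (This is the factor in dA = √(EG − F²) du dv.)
√(EG − F²)|_{(-9/2, 0)} = sqrt(33)

E = 17, F = 16, G = 17, so EG − F² = 33. Taking the positive square root: √(EG − F²) = sqrt(33). At (u, v) = (-9/2, 0): sqrt(33).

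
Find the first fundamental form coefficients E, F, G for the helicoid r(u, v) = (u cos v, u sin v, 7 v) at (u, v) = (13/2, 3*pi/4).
E = 1;  F = 0;  G = 365/4

Partials: r_u = (cos(v), sin(v), 0), r_v = (-u*sin(v), u*cos(v), 7). As functions of (u, v):
  E = r_u · r_u = 1,
  F = r_u · r_v = 0,
  G = r_v · r_v = u^2 + 49.
Evaluating at (u, v) = (13/2, 3*pi/4): E = 1, F = 0, G = 365/4.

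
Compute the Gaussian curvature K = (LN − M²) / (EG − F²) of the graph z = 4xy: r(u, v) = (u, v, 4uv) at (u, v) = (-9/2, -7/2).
K = -16/271441

Coefficients of the first fundamental form: E = 16*v^2 + 1, F = 16*u*v, G = 16*u^2 + 1.
Coefficients of the second fundamental form: L = 0, M = 4/sqrt(16*u^2 + 16*v^2 + 1), N = 0.
Assemble K = (LN − M²)/(EG − F²) = -16/(256*u^4 + 512*u^2*v^2 + 32*u^2 + 256*v^4 + 32*v^2 + 1). At (u, v) = (-9/2, -7/2): K = -16/271441.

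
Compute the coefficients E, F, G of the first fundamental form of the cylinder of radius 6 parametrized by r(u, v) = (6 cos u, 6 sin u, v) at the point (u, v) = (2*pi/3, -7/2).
E = 36;  F = 0;  G = 1

Partials: r_u = (-6*sin(u), 6*cos(u), 0), r_v = (0, 0, 1). As functions of (u, v):
  E = r_u · r_u = 36,
  F = r_u · r_v = 0,
  G = r_v · r_v = 1.
Evaluating at (u, v) = (2*pi/3, -7/2): E = 36, F = 0, G = 1.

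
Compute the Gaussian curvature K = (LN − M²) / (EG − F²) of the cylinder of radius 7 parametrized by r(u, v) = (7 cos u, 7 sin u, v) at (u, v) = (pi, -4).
K = 0

Coefficients of the first fundamental form: E = 49, F = 0, G = 1.
Coefficients of the second fundamental form: L = -7, M = 0, N = 0.
Assemble K = (LN − M²)/(EG − F²) = 0. At (u, v) = (pi, -4): K = 0.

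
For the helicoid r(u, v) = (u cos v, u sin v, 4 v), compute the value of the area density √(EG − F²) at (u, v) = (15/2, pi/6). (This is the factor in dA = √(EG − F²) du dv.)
√(EG − F²)|_{(15/2, pi/6)} = 17/2

E = 1, F = 0, G = u^2 + 16, so EG − F² = u^2 + 16. Taking the positive square root: √(EG − F²) = sqrt(u^2 + 16). At (u, v) = (15/2, pi/6): 17/2.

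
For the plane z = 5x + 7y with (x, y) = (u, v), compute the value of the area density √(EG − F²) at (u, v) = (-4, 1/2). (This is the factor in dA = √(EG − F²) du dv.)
√(EG − F²)|_{(-4, 1/2)} = 5*sqrt(3)

E = 26, F = 35, G = 50, so EG − F² = 75. Taking the positive square root: √(EG − F²) = 5*sqrt(3). At (u, v) = (-4, 1/2): 5*sqrt(3).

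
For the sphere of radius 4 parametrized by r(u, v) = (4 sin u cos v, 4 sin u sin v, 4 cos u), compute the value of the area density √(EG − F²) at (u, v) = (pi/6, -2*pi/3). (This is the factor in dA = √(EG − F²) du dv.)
√(EG − F²)|_{(pi/6, -2*pi/3)} = 8

E = 16, F = 0, G = 16*sin(u)^2, so EG − F² = 256*sin(u)^2. Taking the positive square root: √(EG − F²) = 16*Abs(sin(u)). At (u, v) = (pi/6, -2*pi/3): 8.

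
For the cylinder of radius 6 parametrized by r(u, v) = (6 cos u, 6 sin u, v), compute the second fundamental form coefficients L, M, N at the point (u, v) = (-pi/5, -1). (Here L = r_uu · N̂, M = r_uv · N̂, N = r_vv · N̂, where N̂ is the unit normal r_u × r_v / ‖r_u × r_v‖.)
L = -6;  M = 0;  N = 0

Compute the unit normal N̂(u, v) = (cos(u), sin(u), 0), and the second partials r_uu, r_uv, r_vv. Take dot products:
  L(u, v) = r_uu · N̂ = -6,
  M(u, v) = r_uv · N̂ = 0,
  N(u, v) = r_vv · N̂ = 0.
Evaluating at (u, v) = (-pi/5, -1):
  L = -6, M = 0, N = 0.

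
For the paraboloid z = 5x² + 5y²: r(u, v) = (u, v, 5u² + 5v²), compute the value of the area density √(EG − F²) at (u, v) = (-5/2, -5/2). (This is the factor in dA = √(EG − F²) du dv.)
√(EG − F²)|_{(-5/2, -5/2)} = 3*sqrt(139)

E = 100*u^2 + 1, F = 100*u*v, G = 100*v^2 + 1, so EG − F² = 100*u^2 + 100*v^2 + 1. Taking the positive square root: √(EG − F²) = sqrt(100*u^2 + 100*v^2 + 1). At (u, v) = (-5/2, -5/2): 3*sqrt(139).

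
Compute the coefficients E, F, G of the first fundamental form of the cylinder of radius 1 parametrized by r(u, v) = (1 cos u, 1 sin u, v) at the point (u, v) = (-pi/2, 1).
E = 1;  F = 0;  G = 1

Partials: r_u = (-sin(u), cos(u), 0), r_v = (0, 0, 1). As functions of (u, v):
  E = r_u · r_u = 1,
  F = r_u · r_v = 0,
  G = r_v · r_v = 1.
Evaluating at (u, v) = (-pi/2, 1): E = 1, F = 0, G = 1.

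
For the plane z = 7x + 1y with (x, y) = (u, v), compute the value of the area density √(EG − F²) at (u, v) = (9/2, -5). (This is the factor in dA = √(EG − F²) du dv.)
√(EG − F²)|_{(9/2, -5)} = sqrt(51)

E = 50, F = 7, G = 2, so EG − F² = 51. Taking the positive square root: √(EG − F²) = sqrt(51). At (u, v) = (9/2, -5): sqrt(51).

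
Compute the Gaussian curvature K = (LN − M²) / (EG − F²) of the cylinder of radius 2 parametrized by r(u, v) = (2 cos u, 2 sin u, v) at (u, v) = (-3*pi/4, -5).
K = 0

Coefficients of the first fundamental form: E = 4, F = 0, G = 1.
Coefficients of the second fundamental form: L = -2, M = 0, N = 0.
Assemble K = (LN − M²)/(EG − F²) = 0. At (u, v) = (-3*pi/4, -5): K = 0.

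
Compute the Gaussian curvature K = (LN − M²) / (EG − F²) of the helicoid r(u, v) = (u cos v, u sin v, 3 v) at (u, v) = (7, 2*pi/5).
K = -9/3364

Coefficients of the first fundamental form: E = 1, F = 0, G = u^2 + 9.
Coefficients of the second fundamental form: L = 0, M = -3/sqrt(u^2 + 9), N = 0.
Assemble K = (LN − M²)/(EG − F²) = -9/(u^2 + 9)^2. At (u, v) = (7, 2*pi/5): K = -9/3364.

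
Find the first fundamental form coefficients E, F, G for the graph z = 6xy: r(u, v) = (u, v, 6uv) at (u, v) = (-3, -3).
E = 325;  F = 324;  G = 325

Partials: r_u = (1, 0, 6*v), r_v = (0, 1, 6*u). As functions of (u, v):
  E = r_u · r_u = 36*v^2 + 1,
  F = r_u · r_v = 36*u*v,
  G = r_v · r_v = 36*u^2 + 1.
Evaluating at (u, v) = (-3, -3): E = 325, F = 324, G = 325.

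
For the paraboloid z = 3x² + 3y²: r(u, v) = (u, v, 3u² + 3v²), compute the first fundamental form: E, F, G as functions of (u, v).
E = 36*u^2 + 1;  F = 36*u*v;  G = 36*v^2 + 1

Compute partials: r_u = (1, 0, 6*u), r_v = (0, 1, 6*v). Then
  E = r_u · r_u = 36*u^2 + 1,
  F = r_u · r_v = 36*u*v,
  G = r_v · r_v = 36*v^2 + 1.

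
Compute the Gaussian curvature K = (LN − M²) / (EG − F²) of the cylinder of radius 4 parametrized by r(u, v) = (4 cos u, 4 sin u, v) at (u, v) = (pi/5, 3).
K = 0

Coefficients of the first fundamental form: E = 16, F = 0, G = 1.
Coefficients of the second fundamental form: L = -4, M = 0, N = 0.
Assemble K = (LN − M²)/(EG − F²) = 0. At (u, v) = (pi/5, 3): K = 0.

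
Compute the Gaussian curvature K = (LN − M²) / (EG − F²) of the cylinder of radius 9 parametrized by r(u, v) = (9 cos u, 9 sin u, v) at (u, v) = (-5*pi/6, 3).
K = 0

Coefficients of the first fundamental form: E = 81, F = 0, G = 1.
Coefficients of the second fundamental form: L = -9, M = 0, N = 0.
Assemble K = (LN − M²)/(EG − F²) = 0. At (u, v) = (-5*pi/6, 3): K = 0.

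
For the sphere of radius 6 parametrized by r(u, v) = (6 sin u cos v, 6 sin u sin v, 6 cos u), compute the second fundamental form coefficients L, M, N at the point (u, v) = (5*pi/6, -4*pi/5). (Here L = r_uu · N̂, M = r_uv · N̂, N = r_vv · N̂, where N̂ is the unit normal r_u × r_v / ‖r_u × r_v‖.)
L = -6;  M = 0;  N = -3/2

Compute the unit normal N̂(u, v) = (sin(u)^2*cos(v)/Abs(sin(u)), sin(u)^2*sin(v)/Abs(sin(u)), sin(2*u)/(2*Abs(sin(u)))), and the second partials r_uu, r_uv, r_vv. Take dot products:
  L(u, v) = r_uu · N̂ = -6*sin(u)/Abs(sin(u)),
  M(u, v) = r_uv · N̂ = 0,
  N(u, v) = r_vv · N̂ = -6*sin(u)^3/Abs(sin(u)).
Evaluating at (u, v) = (5*pi/6, -4*pi/5):
  L = -6, M = 0, N = -3/2.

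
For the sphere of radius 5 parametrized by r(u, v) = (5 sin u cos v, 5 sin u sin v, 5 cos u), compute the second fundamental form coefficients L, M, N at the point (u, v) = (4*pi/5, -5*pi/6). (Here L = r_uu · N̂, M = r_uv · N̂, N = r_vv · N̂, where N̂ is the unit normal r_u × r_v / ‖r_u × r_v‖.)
L = -5;  M = 0;  N = -25/8 + 5*sqrt(5)/8

Compute the unit normal N̂(u, v) = (sin(u)^2*cos(v)/Abs(sin(u)), sin(u)^2*sin(v)/Abs(sin(u)), sin(2*u)/(2*Abs(sin(u)))), and the second partials r_uu, r_uv, r_vv. Take dot products:
  L(u, v) = r_uu · N̂ = -5*sin(u)/Abs(sin(u)),
  M(u, v) = r_uv · N̂ = 0,
  N(u, v) = r_vv · N̂ = -5*sin(u)^3/Abs(sin(u)).
Evaluating at (u, v) = (4*pi/5, -5*pi/6):
  L = -5, M = 0, N = -25/8 + 5*sqrt(5)/8.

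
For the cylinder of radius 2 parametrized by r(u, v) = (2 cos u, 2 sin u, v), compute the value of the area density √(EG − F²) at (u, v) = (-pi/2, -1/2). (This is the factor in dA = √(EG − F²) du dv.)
√(EG − F²)|_{(-pi/2, -1/2)} = 2

E = 4, F = 0, G = 1, so EG − F² = 4. Taking the positive square root: √(EG − F²) = 2. At (u, v) = (-pi/2, -1/2): 2.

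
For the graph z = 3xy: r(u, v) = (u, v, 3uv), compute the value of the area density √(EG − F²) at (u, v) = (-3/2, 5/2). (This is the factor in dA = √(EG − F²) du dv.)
√(EG − F²)|_{(-3/2, 5/2)} = sqrt(310)/2

E = 9*v^2 + 1, F = 9*u*v, G = 9*u^2 + 1, so EG − F² = 9*u^2 + 9*v^2 + 1. Taking the positive square root: √(EG − F²) = sqrt(9*u^2 + 9*v^2 + 1). At (u, v) = (-3/2, 5/2): sqrt(310)/2.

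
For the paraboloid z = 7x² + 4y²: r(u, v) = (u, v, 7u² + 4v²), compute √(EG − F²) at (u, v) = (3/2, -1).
√(EG − F²)|_{(3/2, -1)} = sqrt(506)

E = 196*u^2 + 1, F = 112*u*v, G = 64*v^2 + 1; EG − F² = 196*u^2 + 64*v^2 + 1; √(EG − F²) = sqrt(196*u^2 + 64*v^2 + 1). At the given point: sqrt(506).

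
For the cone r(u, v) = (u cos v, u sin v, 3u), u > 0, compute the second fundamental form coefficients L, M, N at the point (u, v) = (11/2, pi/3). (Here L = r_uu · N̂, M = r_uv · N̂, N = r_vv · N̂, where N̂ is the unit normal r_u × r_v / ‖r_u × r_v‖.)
L = 0;  M = 0;  N = 33*sqrt(10)/20

Compute the unit normal N̂(u, v) = (-3*sqrt(10)*u*cos(v)/(10*Abs(u)), -3*sqrt(10)*u*sin(v)/(10*Abs(u)), sqrt(10)*u/(10*Abs(u))), and the second partials r_uu, r_uv, r_vv. Take dot products:
  L(u, v) = r_uu · N̂ = 0,
  M(u, v) = r_uv · N̂ = 0,
  N(u, v) = r_vv · N̂ = 3*sqrt(10)*u^2/(10*Abs(u)).
Evaluating at (u, v) = (11/2, pi/3):
  L = 0, M = 0, N = 33*sqrt(10)/20.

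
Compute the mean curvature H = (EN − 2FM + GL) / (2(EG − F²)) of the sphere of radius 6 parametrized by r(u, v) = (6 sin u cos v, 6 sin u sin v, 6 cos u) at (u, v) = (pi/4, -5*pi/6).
H = -1/6

With E = 36, F = 0, G = 36*sin(u)^2, L = -6*sin(u)/Abs(sin(u)), M = 0, N = -6*sin(u)^3/Abs(sin(u)), assemble
  H = (EN − 2FM + GL) / (2(EG − F²)) = -sin(u)/(6*Abs(sin(u))).
At (u, v) = (pi/4, -5*pi/6): H = -1/6.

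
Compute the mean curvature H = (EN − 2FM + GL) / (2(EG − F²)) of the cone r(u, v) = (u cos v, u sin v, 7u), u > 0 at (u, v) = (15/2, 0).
H = 7*sqrt(2)/150

With E = 50, F = 0, G = u^2, L = 0, M = 0, N = 7*sqrt(2)*u^2/(10*Abs(u)), assemble
  H = (EN − 2FM + GL) / (2(EG − F²)) = 7*sqrt(2)/(20*Abs(u)).
At (u, v) = (15/2, 0): H = 7*sqrt(2)/150.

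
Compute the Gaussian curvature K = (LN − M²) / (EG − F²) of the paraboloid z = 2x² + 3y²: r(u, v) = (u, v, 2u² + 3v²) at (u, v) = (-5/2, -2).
K = 24/60025

Coefficients of the first fundamental form: E = 16*u^2 + 1, F = 24*u*v, G = 36*v^2 + 1.
Coefficients of the second fundamental form: L = 4/sqrt(16*u^2 + 36*v^2 + 1), M = 0, N = 6/sqrt(16*u^2 + 36*v^2 + 1).
Assemble K = (LN − M²)/(EG − F²) = 24/(256*u^4 + 1152*u^2*v^2 + 32*u^2 + 1296*v^4 + 72*v^2 + 1). At (u, v) = (-5/2, -2): K = 24/60025.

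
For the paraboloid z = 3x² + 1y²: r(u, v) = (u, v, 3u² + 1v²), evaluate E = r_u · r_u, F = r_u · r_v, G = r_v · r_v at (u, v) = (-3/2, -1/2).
E = 82;  F = 9;  G = 2

Partials: r_u = (1, 0, 6*u), r_v = (0, 1, 2*v). As functions of (u, v):
  E = r_u · r_u = 36*u^2 + 1,
  F = r_u · r_v = 12*u*v,
  G = r_v · r_v = 4*v^2 + 1.
Evaluating at (u, v) = (-3/2, -1/2): E = 82, F = 9, G = 2.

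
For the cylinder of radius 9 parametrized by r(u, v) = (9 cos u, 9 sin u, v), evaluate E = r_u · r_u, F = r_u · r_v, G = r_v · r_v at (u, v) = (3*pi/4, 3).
E = 81;  F = 0;  G = 1

Partials: r_u = (-9*sin(u), 9*cos(u), 0), r_v = (0, 0, 1). As functions of (u, v):
  E = r_u · r_u = 81,
  F = r_u · r_v = 0,
  G = r_v · r_v = 1.
Evaluating at (u, v) = (3*pi/4, 3): E = 81, F = 0, G = 1.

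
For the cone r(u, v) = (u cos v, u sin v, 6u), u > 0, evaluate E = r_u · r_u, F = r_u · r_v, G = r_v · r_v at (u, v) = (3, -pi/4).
E = 37;  F = 0;  G = 9

Partials: r_u = (cos(v), sin(v), 6), r_v = (-u*sin(v), u*cos(v), 0). As functions of (u, v):
  E = r_u · r_u = 37,
  F = r_u · r_v = 0,
  G = r_v · r_v = u^2.
Evaluating at (u, v) = (3, -pi/4): E = 37, F = 0, G = 9.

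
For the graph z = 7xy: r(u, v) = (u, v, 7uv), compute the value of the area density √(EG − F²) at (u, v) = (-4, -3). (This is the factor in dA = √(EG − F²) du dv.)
√(EG − F²)|_{(-4, -3)} = sqrt(1226)

E = 49*v^2 + 1, F = 49*u*v, G = 49*u^2 + 1, so EG − F² = 49*u^2 + 49*v^2 + 1. Taking the positive square root: √(EG − F²) = sqrt(49*u^2 + 49*v^2 + 1). At (u, v) = (-4, -3): sqrt(1226).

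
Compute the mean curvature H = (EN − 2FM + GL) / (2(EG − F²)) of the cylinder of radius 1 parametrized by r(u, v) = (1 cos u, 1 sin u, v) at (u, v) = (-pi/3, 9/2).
H = -1/2

With E = 1, F = 0, G = 1, L = -1, M = 0, N = 0, assemble
  H = (EN − 2FM + GL) / (2(EG − F²)) = -1/2.
At (u, v) = (-pi/3, 9/2): H = -1/2.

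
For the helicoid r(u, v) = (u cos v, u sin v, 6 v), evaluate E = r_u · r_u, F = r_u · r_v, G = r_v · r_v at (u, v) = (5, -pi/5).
E = 1;  F = 0;  G = 61

Partials: r_u = (cos(v), sin(v), 0), r_v = (-u*sin(v), u*cos(v), 6). As functions of (u, v):
  E = r_u · r_u = 1,
  F = r_u · r_v = 0,
  G = r_v · r_v = u^2 + 36.
Evaluating at (u, v) = (5, -pi/5): E = 1, F = 0, G = 61.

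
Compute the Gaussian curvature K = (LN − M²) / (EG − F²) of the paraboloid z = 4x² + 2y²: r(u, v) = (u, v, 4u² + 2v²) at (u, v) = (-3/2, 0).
K = 32/21025

Coefficients of the first fundamental form: E = 64*u^2 + 1, F = 32*u*v, G = 16*v^2 + 1.
Coefficients of the second fundamental form: L = 8/sqrt(64*u^2 + 16*v^2 + 1), M = 0, N = 4/sqrt(64*u^2 + 16*v^2 + 1).
Assemble K = (LN − M²)/(EG − F²) = 32/(4096*u^4 + 2048*u^2*v^2 + 128*u^2 + 256*v^4 + 32*v^2 + 1). At (u, v) = (-3/2, 0): K = 32/21025.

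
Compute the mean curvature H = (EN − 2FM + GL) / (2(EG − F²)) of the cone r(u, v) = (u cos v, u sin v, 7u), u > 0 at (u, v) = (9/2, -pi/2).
H = 7*sqrt(2)/90

With E = 50, F = 0, G = u^2, L = 0, M = 0, N = 7*sqrt(2)*u^2/(10*Abs(u)), assemble
  H = (EN − 2FM + GL) / (2(EG − F²)) = 7*sqrt(2)/(20*Abs(u)).
At (u, v) = (9/2, -pi/2): H = 7*sqrt(2)/90.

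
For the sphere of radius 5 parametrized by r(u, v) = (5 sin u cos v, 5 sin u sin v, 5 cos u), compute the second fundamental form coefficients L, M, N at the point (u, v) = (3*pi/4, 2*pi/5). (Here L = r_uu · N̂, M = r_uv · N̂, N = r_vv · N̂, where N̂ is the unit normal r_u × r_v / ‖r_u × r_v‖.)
L = -5;  M = 0;  N = -5/2

Compute the unit normal N̂(u, v) = (sin(u)^2*cos(v)/Abs(sin(u)), sin(u)^2*sin(v)/Abs(sin(u)), sin(2*u)/(2*Abs(sin(u)))), and the second partials r_uu, r_uv, r_vv. Take dot products:
  L(u, v) = r_uu · N̂ = -5*sin(u)/Abs(sin(u)),
  M(u, v) = r_uv · N̂ = 0,
  N(u, v) = r_vv · N̂ = -5*sin(u)^3/Abs(sin(u)).
Evaluating at (u, v) = (3*pi/4, 2*pi/5):
  L = -5, M = 0, N = -5/2.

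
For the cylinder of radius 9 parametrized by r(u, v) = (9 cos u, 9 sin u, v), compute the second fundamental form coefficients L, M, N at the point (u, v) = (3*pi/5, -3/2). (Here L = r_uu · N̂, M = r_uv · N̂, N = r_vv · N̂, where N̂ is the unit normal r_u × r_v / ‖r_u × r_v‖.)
L = -9;  M = 0;  N = 0

Compute the unit normal N̂(u, v) = (cos(u), sin(u), 0), and the second partials r_uu, r_uv, r_vv. Take dot products:
  L(u, v) = r_uu · N̂ = -9,
  M(u, v) = r_uv · N̂ = 0,
  N(u, v) = r_vv · N̂ = 0.
Evaluating at (u, v) = (3*pi/5, -3/2):
  L = -9, M = 0, N = 0.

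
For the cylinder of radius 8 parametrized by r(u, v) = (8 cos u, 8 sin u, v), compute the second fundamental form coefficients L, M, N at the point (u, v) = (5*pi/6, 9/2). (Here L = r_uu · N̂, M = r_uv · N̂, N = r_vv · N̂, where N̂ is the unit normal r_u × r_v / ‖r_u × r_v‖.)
L = -8;  M = 0;  N = 0

Compute the unit normal N̂(u, v) = (cos(u), sin(u), 0), and the second partials r_uu, r_uv, r_vv. Take dot products:
  L(u, v) = r_uu · N̂ = -8,
  M(u, v) = r_uv · N̂ = 0,
  N(u, v) = r_vv · N̂ = 0.
Evaluating at (u, v) = (5*pi/6, 9/2):
  L = -8, M = 0, N = 0.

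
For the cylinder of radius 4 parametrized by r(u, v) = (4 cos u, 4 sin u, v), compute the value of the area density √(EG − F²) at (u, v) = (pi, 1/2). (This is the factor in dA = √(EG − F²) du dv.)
√(EG − F²)|_{(pi, 1/2)} = 4

E = 16, F = 0, G = 1, so EG − F² = 16. Taking the positive square root: √(EG − F²) = 4. At (u, v) = (pi, 1/2): 4.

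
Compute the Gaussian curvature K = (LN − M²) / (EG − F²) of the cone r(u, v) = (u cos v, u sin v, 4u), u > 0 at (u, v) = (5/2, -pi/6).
K = 0

Coefficients of the first fundamental form: E = 17, F = 0, G = u^2.
Coefficients of the second fundamental form: L = 0, M = 0, N = 4*sqrt(17)*u^2/(17*Abs(u)).
Assemble K = (LN − M²)/(EG − F²) = 0. At (u, v) = (5/2, -pi/6): K = 0.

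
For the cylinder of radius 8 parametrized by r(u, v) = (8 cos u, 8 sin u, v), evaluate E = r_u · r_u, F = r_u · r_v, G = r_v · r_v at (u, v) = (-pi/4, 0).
E = 64;  F = 0;  G = 1

Partials: r_u = (-8*sin(u), 8*cos(u), 0), r_v = (0, 0, 1). As functions of (u, v):
  E = r_u · r_u = 64,
  F = r_u · r_v = 0,
  G = r_v · r_v = 1.
Evaluating at (u, v) = (-pi/4, 0): E = 64, F = 0, G = 1.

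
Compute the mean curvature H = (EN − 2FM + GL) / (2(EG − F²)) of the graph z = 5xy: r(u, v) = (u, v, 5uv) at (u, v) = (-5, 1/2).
H = 2500*sqrt(281)/2131947

With E = 25*v^2 + 1, F = 25*u*v, G = 25*u^2 + 1, L = 0, M = 5/sqrt(25*u^2 + 25*v^2 + 1), N = 0, assemble
  H = (EN − 2FM + GL) / (2(EG − F²)) = -125*u*v/(25*u^2 + 25*v^2 + 1)^(3/2).
At (u, v) = (-5, 1/2): H = 2500*sqrt(281)/2131947.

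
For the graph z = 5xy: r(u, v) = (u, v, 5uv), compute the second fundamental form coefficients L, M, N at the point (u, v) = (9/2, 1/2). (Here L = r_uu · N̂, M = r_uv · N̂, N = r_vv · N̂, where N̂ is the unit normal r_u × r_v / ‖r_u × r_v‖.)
L = 0;  M = 5*sqrt(2054)/1027;  N = 0

Compute the unit normal N̂(u, v) = (-5*v/sqrt(25*u^2 + 25*v^2 + 1), -5*u/sqrt(25*u^2 + 25*v^2 + 1), 1/sqrt(25*u^2 + 25*v^2 + 1)), and the second partials r_uu, r_uv, r_vv. Take dot products:
  L(u, v) = r_uu · N̂ = 0,
  M(u, v) = r_uv · N̂ = 5/sqrt(25*u^2 + 25*v^2 + 1),
  N(u, v) = r_vv · N̂ = 0.
Evaluating at (u, v) = (9/2, 1/2):
  L = 0, M = 5*sqrt(2054)/1027, N = 0.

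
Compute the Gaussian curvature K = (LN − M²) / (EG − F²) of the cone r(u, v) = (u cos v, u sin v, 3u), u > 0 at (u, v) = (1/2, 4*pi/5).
K = 0

Coefficients of the first fundamental form: E = 10, F = 0, G = u^2.
Coefficients of the second fundamental form: L = 0, M = 0, N = 3*sqrt(10)*u^2/(10*Abs(u)).
Assemble K = (LN − M²)/(EG − F²) = 0. At (u, v) = (1/2, 4*pi/5): K = 0.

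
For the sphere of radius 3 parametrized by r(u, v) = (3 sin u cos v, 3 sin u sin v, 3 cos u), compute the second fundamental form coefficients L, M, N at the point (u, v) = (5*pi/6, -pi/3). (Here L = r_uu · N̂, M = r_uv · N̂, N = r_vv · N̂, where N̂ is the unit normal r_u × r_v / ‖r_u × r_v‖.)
L = -3;  M = 0;  N = -3/4

Compute the unit normal N̂(u, v) = (sin(u)^2*cos(v)/Abs(sin(u)), sin(u)^2*sin(v)/Abs(sin(u)), sin(2*u)/(2*Abs(sin(u)))), and the second partials r_uu, r_uv, r_vv. Take dot products:
  L(u, v) = r_uu · N̂ = -3*sin(u)/Abs(sin(u)),
  M(u, v) = r_uv · N̂ = 0,
  N(u, v) = r_vv · N̂ = -3*sin(u)^3/Abs(sin(u)).
Evaluating at (u, v) = (5*pi/6, -pi/3):
  L = -3, M = 0, N = -3/4.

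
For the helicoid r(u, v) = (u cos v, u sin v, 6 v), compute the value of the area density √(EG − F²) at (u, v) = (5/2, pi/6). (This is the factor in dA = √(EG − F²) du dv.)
√(EG − F²)|_{(5/2, pi/6)} = 13/2

E = 1, F = 0, G = u^2 + 36, so EG − F² = u^2 + 36. Taking the positive square root: √(EG − F²) = sqrt(u^2 + 36). At (u, v) = (5/2, pi/6): 13/2.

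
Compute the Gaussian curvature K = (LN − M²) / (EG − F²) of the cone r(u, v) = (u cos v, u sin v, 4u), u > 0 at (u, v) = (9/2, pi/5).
K = 0

Coefficients of the first fundamental form: E = 17, F = 0, G = u^2.
Coefficients of the second fundamental form: L = 0, M = 0, N = 4*sqrt(17)*u^2/(17*Abs(u)).
Assemble K = (LN − M²)/(EG − F²) = 0. At (u, v) = (9/2, pi/5): K = 0.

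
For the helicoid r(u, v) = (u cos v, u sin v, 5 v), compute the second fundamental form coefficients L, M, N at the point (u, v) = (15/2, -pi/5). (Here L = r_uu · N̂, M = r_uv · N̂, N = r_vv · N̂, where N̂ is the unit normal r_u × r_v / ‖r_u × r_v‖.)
L = 0;  M = -2*sqrt(13)/13;  N = 0

Compute the unit normal N̂(u, v) = (5*sin(v)/sqrt(u^2 + 25), -5*cos(v)/sqrt(u^2 + 25), u/sqrt(u^2 + 25)), and the second partials r_uu, r_uv, r_vv. Take dot products:
  L(u, v) = r_uu · N̂ = 0,
  M(u, v) = r_uv · N̂ = -5/sqrt(u^2 + 25),
  N(u, v) = r_vv · N̂ = 0.
Evaluating at (u, v) = (15/2, -pi/5):
  L = 0, M = -2*sqrt(13)/13, N = 0.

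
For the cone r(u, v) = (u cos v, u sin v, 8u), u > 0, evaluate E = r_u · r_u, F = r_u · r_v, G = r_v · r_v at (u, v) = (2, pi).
E = 65;  F = 0;  G = 4

Partials: r_u = (cos(v), sin(v), 8), r_v = (-u*sin(v), u*cos(v), 0). As functions of (u, v):
  E = r_u · r_u = 65,
  F = r_u · r_v = 0,
  G = r_v · r_v = u^2.
Evaluating at (u, v) = (2, pi): E = 65, F = 0, G = 4.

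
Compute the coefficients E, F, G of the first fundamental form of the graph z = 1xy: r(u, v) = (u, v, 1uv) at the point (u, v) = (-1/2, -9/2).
E = 85/4;  F = 9/4;  G = 5/4

Partials: r_u = (1, 0, v), r_v = (0, 1, u). As functions of (u, v):
  E = r_u · r_u = v^2 + 1,
  F = r_u · r_v = u*v,
  G = r_v · r_v = u^2 + 1.
Evaluating at (u, v) = (-1/2, -9/2): E = 85/4, F = 9/4, G = 5/4.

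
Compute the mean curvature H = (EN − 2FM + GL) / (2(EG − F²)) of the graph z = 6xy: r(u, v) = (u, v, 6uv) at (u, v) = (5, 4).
H = -4320*sqrt(1477)/2181529

With E = 36*v^2 + 1, F = 36*u*v, G = 36*u^2 + 1, L = 0, M = 6/sqrt(36*u^2 + 36*v^2 + 1), N = 0, assemble
  H = (EN − 2FM + GL) / (2(EG − F²)) = -216*u*v/(36*u^2 + 36*v^2 + 1)^(3/2).
At (u, v) = (5, 4): H = -4320*sqrt(1477)/2181529.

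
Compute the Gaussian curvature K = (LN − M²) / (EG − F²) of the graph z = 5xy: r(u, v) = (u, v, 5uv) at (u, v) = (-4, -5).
K = -25/1052676

Coefficients of the first fundamental form: E = 25*v^2 + 1, F = 25*u*v, G = 25*u^2 + 1.
Coefficients of the second fundamental form: L = 0, M = 5/sqrt(25*u^2 + 25*v^2 + 1), N = 0.
Assemble K = (LN − M²)/(EG − F²) = -25/(625*u^4 + 1250*u^2*v^2 + 50*u^2 + 625*v^4 + 50*v^2 + 1). At (u, v) = (-4, -5): K = -25/1052676.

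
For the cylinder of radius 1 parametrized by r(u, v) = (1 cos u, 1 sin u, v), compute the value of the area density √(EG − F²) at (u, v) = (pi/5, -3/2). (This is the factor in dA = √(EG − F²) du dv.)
√(EG − F²)|_{(pi/5, -3/2)} = 1

E = 1, F = 0, G = 1, so EG − F² = 1. Taking the positive square root: √(EG − F²) = 1. At (u, v) = (pi/5, -3/2): 1.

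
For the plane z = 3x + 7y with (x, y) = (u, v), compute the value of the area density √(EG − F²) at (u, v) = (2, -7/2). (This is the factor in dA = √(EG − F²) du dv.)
√(EG − F²)|_{(2, -7/2)} = sqrt(59)

E = 10, F = 21, G = 50, so EG − F² = 59. Taking the positive square root: √(EG − F²) = sqrt(59). At (u, v) = (2, -7/2): sqrt(59).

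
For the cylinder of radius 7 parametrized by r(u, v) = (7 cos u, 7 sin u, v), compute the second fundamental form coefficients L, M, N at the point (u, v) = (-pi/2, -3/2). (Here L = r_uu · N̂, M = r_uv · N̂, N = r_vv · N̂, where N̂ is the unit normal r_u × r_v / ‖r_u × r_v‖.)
L = -7;  M = 0;  N = 0

Compute the unit normal N̂(u, v) = (cos(u), sin(u), 0), and the second partials r_uu, r_uv, r_vv. Take dot products:
  L(u, v) = r_uu · N̂ = -7,
  M(u, v) = r_uv · N̂ = 0,
  N(u, v) = r_vv · N̂ = 0.
Evaluating at (u, v) = (-pi/2, -3/2):
  L = -7, M = 0, N = 0.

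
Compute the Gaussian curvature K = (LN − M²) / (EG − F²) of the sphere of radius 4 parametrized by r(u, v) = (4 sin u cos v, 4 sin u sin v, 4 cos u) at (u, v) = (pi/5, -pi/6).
K = 1/16

Coefficients of the first fundamental form: E = 16, F = 0, G = 16*sin(u)^2.
Coefficients of the second fundamental form: L = -4*sin(u)/Abs(sin(u)), M = 0, N = -4*sin(u)^3/Abs(sin(u)).
Assemble K = (LN − M²)/(EG − F²) = 1/16. At (u, v) = (pi/5, -pi/6): K = 1/16.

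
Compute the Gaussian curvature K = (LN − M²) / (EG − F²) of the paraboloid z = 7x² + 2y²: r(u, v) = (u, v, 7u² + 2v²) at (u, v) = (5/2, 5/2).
K = 14/439569

Coefficients of the first fundamental form: E = 196*u^2 + 1, F = 56*u*v, G = 16*v^2 + 1.
Coefficients of the second fundamental form: L = 14/sqrt(196*u^2 + 16*v^2 + 1), M = 0, N = 4/sqrt(196*u^2 + 16*v^2 + 1).
Assemble K = (LN − M²)/(EG − F²) = 56/(38416*u^4 + 6272*u^2*v^2 + 392*u^2 + 256*v^4 + 32*v^2 + 1). At (u, v) = (5/2, 5/2): K = 14/439569.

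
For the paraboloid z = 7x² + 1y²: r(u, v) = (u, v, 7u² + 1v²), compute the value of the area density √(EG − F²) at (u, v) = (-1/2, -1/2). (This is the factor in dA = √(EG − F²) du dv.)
√(EG − F²)|_{(-1/2, -1/2)} = sqrt(51)

E = 196*u^2 + 1, F = 28*u*v, G = 4*v^2 + 1, so EG − F² = 196*u^2 + 4*v^2 + 1. Taking the positive square root: √(EG − F²) = sqrt(196*u^2 + 4*v^2 + 1). At (u, v) = (-1/2, -1/2): sqrt(51).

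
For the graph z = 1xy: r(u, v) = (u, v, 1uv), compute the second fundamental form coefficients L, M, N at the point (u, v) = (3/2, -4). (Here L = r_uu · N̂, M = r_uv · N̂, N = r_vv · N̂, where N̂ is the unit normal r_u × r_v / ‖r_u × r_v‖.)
L = 0;  M = 2*sqrt(77)/77;  N = 0

Compute the unit normal N̂(u, v) = (-v/sqrt(u^2 + v^2 + 1), -u/sqrt(u^2 + v^2 + 1), 1/sqrt(u^2 + v^2 + 1)), and the second partials r_uu, r_uv, r_vv. Take dot products:
  L(u, v) = r_uu · N̂ = 0,
  M(u, v) = r_uv · N̂ = 1/sqrt(u^2 + v^2 + 1),
  N(u, v) = r_vv · N̂ = 0.
Evaluating at (u, v) = (3/2, -4):
  L = 0, M = 2*sqrt(77)/77, N = 0.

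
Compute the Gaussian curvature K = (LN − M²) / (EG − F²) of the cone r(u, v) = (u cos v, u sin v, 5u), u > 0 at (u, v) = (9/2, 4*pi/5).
K = 0

Coefficients of the first fundamental form: E = 26, F = 0, G = u^2.
Coefficients of the second fundamental form: L = 0, M = 0, N = 5*sqrt(26)*u^2/(26*Abs(u)).
Assemble K = (LN − M²)/(EG − F²) = 0. At (u, v) = (9/2, 4*pi/5): K = 0.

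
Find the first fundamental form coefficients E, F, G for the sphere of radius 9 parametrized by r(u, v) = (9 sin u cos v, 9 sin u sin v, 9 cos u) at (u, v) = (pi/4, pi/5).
E = 81;  F = 0;  G = 81/2

Partials: r_u = (9*cos(u)*cos(v), 9*sin(v)*cos(u), -9*sin(u)), r_v = (-9*sin(u)*sin(v), 9*sin(u)*cos(v), 0). As functions of (u, v):
  E = r_u · r_u = 81,
  F = r_u · r_v = 0,
  G = r_v · r_v = 81*sin(u)^2.
Evaluating at (u, v) = (pi/4, pi/5): E = 81, F = 0, G = 81/2.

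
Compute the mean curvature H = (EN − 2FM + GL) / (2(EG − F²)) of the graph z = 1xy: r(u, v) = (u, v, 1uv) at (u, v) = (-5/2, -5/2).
H = -25*sqrt(6)/486

With E = v^2 + 1, F = u*v, G = u^2 + 1, L = 0, M = 1/sqrt(u^2 + v^2 + 1), N = 0, assemble
  H = (EN − 2FM + GL) / (2(EG − F²)) = -u*v/(u^2 + v^2 + 1)^(3/2).
At (u, v) = (-5/2, -5/2): H = -25*sqrt(6)/486.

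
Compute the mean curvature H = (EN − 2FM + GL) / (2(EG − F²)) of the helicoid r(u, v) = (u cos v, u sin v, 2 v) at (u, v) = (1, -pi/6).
H = 0

With E = 1, F = 0, G = u^2 + 4, L = 0, M = -2/sqrt(u^2 + 4), N = 0, assemble
  H = (EN − 2FM + GL) / (2(EG − F²)) = 0.
At (u, v) = (1, -pi/6): H = 0.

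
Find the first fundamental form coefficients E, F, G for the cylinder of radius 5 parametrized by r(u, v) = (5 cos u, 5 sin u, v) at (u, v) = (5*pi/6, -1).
E = 25;  F = 0;  G = 1

Partials: r_u = (-5*sin(u), 5*cos(u), 0), r_v = (0, 0, 1). As functions of (u, v):
  E = r_u · r_u = 25,
  F = r_u · r_v = 0,
  G = r_v · r_v = 1.
Evaluating at (u, v) = (5*pi/6, -1): E = 25, F = 0, G = 1.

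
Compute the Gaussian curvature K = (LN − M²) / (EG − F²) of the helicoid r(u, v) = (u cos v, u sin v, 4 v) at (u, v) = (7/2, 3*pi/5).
K = -256/12769

Coefficients of the first fundamental form: E = 1, F = 0, G = u^2 + 16.
Coefficients of the second fundamental form: L = 0, M = -4/sqrt(u^2 + 16), N = 0.
Assemble K = (LN − M²)/(EG − F²) = -16/(u^2 + 16)^2. At (u, v) = (7/2, 3*pi/5): K = -256/12769.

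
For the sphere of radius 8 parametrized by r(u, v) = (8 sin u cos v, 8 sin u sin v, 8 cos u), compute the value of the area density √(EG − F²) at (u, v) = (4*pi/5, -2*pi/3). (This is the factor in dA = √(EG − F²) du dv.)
√(EG − F²)|_{(4*pi/5, -2*pi/3)} = 16*sqrt(10 - 2*sqrt(5))

E = 64, F = 0, G = 64*sin(u)^2, so EG − F² = 4096*sin(u)^2. Taking the positive square root: √(EG − F²) = 64*Abs(sin(u)). At (u, v) = (4*pi/5, -2*pi/3): 16*sqrt(10 - 2*sqrt(5)).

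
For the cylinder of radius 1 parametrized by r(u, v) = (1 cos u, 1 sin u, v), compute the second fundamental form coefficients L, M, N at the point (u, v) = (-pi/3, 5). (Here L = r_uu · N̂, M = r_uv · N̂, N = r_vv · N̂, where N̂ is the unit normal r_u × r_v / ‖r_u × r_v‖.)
L = -1;  M = 0;  N = 0

Compute the unit normal N̂(u, v) = (cos(u), sin(u), 0), and the second partials r_uu, r_uv, r_vv. Take dot products:
  L(u, v) = r_uu · N̂ = -1,
  M(u, v) = r_uv · N̂ = 0,
  N(u, v) = r_vv · N̂ = 0.
Evaluating at (u, v) = (-pi/3, 5):
  L = -1, M = 0, N = 0.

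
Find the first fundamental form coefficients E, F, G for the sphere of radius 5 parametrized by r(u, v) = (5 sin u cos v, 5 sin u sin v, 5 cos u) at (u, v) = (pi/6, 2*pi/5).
E = 25;  F = 0;  G = 25/4

Partials: r_u = (5*cos(u)*cos(v), 5*sin(v)*cos(u), -5*sin(u)), r_v = (-5*sin(u)*sin(v), 5*sin(u)*cos(v), 0). As functions of (u, v):
  E = r_u · r_u = 25,
  F = r_u · r_v = 0,
  G = r_v · r_v = 25*sin(u)^2.
Evaluating at (u, v) = (pi/6, 2*pi/5): E = 25, F = 0, G = 25/4.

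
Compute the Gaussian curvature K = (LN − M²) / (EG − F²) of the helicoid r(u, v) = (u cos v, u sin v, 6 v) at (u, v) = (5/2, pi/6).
K = -576/28561

Coefficients of the first fundamental form: E = 1, F = 0, G = u^2 + 36.
Coefficients of the second fundamental form: L = 0, M = -6/sqrt(u^2 + 36), N = 0.
Assemble K = (LN − M²)/(EG − F²) = -36/(u^2 + 36)^2. At (u, v) = (5/2, pi/6): K = -576/28561.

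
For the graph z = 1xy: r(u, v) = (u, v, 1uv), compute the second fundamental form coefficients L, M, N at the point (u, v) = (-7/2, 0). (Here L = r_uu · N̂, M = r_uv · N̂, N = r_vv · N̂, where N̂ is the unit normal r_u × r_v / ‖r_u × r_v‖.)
L = 0;  M = 2*sqrt(53)/53;  N = 0

Compute the unit normal N̂(u, v) = (-v/sqrt(u^2 + v^2 + 1), -u/sqrt(u^2 + v^2 + 1), 1/sqrt(u^2 + v^2 + 1)), and the second partials r_uu, r_uv, r_vv. Take dot products:
  L(u, v) = r_uu · N̂ = 0,
  M(u, v) = r_uv · N̂ = 1/sqrt(u^2 + v^2 + 1),
  N(u, v) = r_vv · N̂ = 0.
Evaluating at (u, v) = (-7/2, 0):
  L = 0, M = 2*sqrt(53)/53, N = 0.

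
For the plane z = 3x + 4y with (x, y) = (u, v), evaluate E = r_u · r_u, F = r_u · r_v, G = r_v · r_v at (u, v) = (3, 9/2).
E = 10;  F = 12;  G = 17

Partials: r_u = (1, 0, 3), r_v = (0, 1, 4). As functions of (u, v):
  E = r_u · r_u = 10,
  F = r_u · r_v = 12,
  G = r_v · r_v = 17.
Evaluating at (u, v) = (3, 9/2): E = 10, F = 12, G = 17.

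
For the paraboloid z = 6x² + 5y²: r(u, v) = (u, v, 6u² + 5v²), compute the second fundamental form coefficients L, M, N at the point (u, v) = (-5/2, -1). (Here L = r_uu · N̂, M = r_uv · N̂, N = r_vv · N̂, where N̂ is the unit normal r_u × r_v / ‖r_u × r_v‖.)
L = 12*sqrt(1001)/1001;  M = 0;  N = 10*sqrt(1001)/1001

Compute the unit normal N̂(u, v) = (-12*u/sqrt(144*u^2 + 100*v^2 + 1), -10*v/sqrt(144*u^2 + 100*v^2 + 1), 1/sqrt(144*u^2 + 100*v^2 + 1)), and the second partials r_uu, r_uv, r_vv. Take dot products:
  L(u, v) = r_uu · N̂ = 12/sqrt(144*u^2 + 100*v^2 + 1),
  M(u, v) = r_uv · N̂ = 0,
  N(u, v) = r_vv · N̂ = 10/sqrt(144*u^2 + 100*v^2 + 1).
Evaluating at (u, v) = (-5/2, -1):
  L = 12*sqrt(1001)/1001, M = 0, N = 10*sqrt(1001)/1001.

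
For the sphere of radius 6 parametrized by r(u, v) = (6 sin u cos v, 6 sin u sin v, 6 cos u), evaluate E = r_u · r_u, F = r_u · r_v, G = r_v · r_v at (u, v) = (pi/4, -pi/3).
E = 36;  F = 0;  G = 18

Partials: r_u = (6*cos(u)*cos(v), 6*sin(v)*cos(u), -6*sin(u)), r_v = (-6*sin(u)*sin(v), 6*sin(u)*cos(v), 0). As functions of (u, v):
  E = r_u · r_u = 36,
  F = r_u · r_v = 0,
  G = r_v · r_v = 36*sin(u)^2.
Evaluating at (u, v) = (pi/4, -pi/3): E = 36, F = 0, G = 18.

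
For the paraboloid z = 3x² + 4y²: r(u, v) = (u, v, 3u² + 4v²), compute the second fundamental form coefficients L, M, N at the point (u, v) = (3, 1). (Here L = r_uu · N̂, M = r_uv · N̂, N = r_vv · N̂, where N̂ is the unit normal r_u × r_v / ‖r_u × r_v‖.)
L = 6*sqrt(389)/389;  M = 0;  N = 8*sqrt(389)/389

Compute the unit normal N̂(u, v) = (-6*u/sqrt(36*u^2 + 64*v^2 + 1), -8*v/sqrt(36*u^2 + 64*v^2 + 1), 1/sqrt(36*u^2 + 64*v^2 + 1)), and the second partials r_uu, r_uv, r_vv. Take dot products:
  L(u, v) = r_uu · N̂ = 6/sqrt(36*u^2 + 64*v^2 + 1),
  M(u, v) = r_uv · N̂ = 0,
  N(u, v) = r_vv · N̂ = 8/sqrt(36*u^2 + 64*v^2 + 1).
Evaluating at (u, v) = (3, 1):
  L = 6*sqrt(389)/389, M = 0, N = 8*sqrt(389)/389.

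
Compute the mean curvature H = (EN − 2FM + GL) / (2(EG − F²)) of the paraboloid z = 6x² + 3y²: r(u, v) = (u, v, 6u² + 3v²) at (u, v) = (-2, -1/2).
H = 1791*sqrt(586)/343396

With E = 144*u^2 + 1, F = 72*u*v, G = 36*v^2 + 1, L = 12/sqrt(144*u^2 + 36*v^2 + 1), M = 0, N = 6/sqrt(144*u^2 + 36*v^2 + 1), assemble
  H = (EN − 2FM + GL) / (2(EG − F²)) = 9*(48*u^2 + 24*v^2 + 1)/(144*u^2 + 36*v^2 + 1)^(3/2).
At (u, v) = (-2, -1/2): H = 1791*sqrt(586)/343396.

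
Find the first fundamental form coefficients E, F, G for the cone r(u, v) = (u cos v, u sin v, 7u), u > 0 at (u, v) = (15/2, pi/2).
E = 50;  F = 0;  G = 225/4

Partials: r_u = (cos(v), sin(v), 7), r_v = (-u*sin(v), u*cos(v), 0). As functions of (u, v):
  E = r_u · r_u = 50,
  F = r_u · r_v = 0,
  G = r_v · r_v = u^2.
Evaluating at (u, v) = (15/2, pi/2): E = 50, F = 0, G = 225/4.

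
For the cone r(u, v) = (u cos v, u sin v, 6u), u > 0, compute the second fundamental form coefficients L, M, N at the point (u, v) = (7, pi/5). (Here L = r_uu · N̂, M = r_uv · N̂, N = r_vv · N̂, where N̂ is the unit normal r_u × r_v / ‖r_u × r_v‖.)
L = 0;  M = 0;  N = 42*sqrt(37)/37

Compute the unit normal N̂(u, v) = (-6*sqrt(37)*u*cos(v)/(37*Abs(u)), -6*sqrt(37)*u*sin(v)/(37*Abs(u)), sqrt(37)*u/(37*Abs(u))), and the second partials r_uu, r_uv, r_vv. Take dot products:
  L(u, v) = r_uu · N̂ = 0,
  M(u, v) = r_uv · N̂ = 0,
  N(u, v) = r_vv · N̂ = 6*sqrt(37)*u^2/(37*Abs(u)).
Evaluating at (u, v) = (7, pi/5):
  L = 0, M = 0, N = 42*sqrt(37)/37.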